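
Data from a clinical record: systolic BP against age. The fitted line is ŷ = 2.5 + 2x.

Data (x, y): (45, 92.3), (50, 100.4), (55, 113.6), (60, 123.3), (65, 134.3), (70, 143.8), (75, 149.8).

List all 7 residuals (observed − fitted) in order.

-0.2, -2.1, 1.1, 0.8, 1.8, 1.3, -2.7

x=45: ŷ = 2.5 + 2·45 = 92.5; r = 92.3 − 92.5 = -0.2
x=50: ŷ = 2.5 + 2·50 = 102.5; r = 100.4 − 102.5 = -2.1
x=55: ŷ = 2.5 + 2·55 = 112.5; r = 113.6 − 112.5 = 1.1
x=60: ŷ = 2.5 + 2·60 = 122.5; r = 123.3 − 122.5 = 0.8
x=65: ŷ = 2.5 + 2·65 = 132.5; r = 134.3 − 132.5 = 1.8
x=70: ŷ = 2.5 + 2·70 = 142.5; r = 143.8 − 142.5 = 1.3
x=75: ŷ = 2.5 + 2·75 = 152.5; r = 149.8 − 152.5 = -2.7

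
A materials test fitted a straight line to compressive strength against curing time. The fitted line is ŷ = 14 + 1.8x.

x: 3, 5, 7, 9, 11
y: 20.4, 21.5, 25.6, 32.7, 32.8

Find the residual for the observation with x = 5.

e = -1.5

ŷ = 14 + 1.8·5 = 23
e = 21.5 − 23 = -1.5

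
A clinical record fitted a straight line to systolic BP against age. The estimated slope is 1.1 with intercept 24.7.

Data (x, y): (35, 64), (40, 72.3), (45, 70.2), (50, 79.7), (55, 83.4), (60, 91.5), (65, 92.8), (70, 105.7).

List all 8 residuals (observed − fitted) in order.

0.8, 3.6, -4, 0, -1.8, 0.8, -3.4, 4

x=35: ŷ = 24.7 + 1.1·35 = 63.2; e = 64 − 63.2 = 0.8
x=40: ŷ = 24.7 + 1.1·40 = 68.7; e = 72.3 − 68.7 = 3.6
x=45: ŷ = 24.7 + 1.1·45 = 74.2; e = 70.2 − 74.2 = -4
x=50: ŷ = 24.7 + 1.1·50 = 79.7; e = 79.7 − 79.7 = 0
x=55: ŷ = 24.7 + 1.1·55 = 85.2; e = 83.4 − 85.2 = -1.8
x=60: ŷ = 24.7 + 1.1·60 = 90.7; e = 91.5 − 90.7 = 0.8
x=65: ŷ = 24.7 + 1.1·65 = 96.2; e = 92.8 − 96.2 = -3.4
x=70: ŷ = 24.7 + 1.1·70 = 101.7; e = 105.7 − 101.7 = 4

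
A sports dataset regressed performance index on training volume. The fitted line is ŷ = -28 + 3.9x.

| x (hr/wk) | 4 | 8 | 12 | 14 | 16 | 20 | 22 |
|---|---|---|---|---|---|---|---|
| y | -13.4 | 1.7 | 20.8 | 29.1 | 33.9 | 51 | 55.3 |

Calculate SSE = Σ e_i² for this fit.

SSE = 21

x=4: ŷ = -28 + 3.9·4 = -12.4; e = -13.4 − (-12.4) = -1
x=8: ŷ = -28 + 3.9·8 = 3.2; e = 1.7 − 3.2 = -1.5
x=12: ŷ = -28 + 3.9·12 = 18.8; e = 20.8 − 18.8 = 2
x=14: ŷ = -28 + 3.9·14 = 26.6; e = 29.1 − 26.6 = 2.5
x=16: ŷ = -28 + 3.9·16 = 34.4; e = 33.9 − 34.4 = -0.5
x=20: ŷ = -28 + 3.9·20 = 50; e = 51 − 50 = 1
x=22: ŷ = -28 + 3.9·22 = 57.8; e = 55.3 − 57.8 = -2.5
SSE = 1 + 2.25 + 4 + 6.25 + 0.25 + 1 + 6.25 = 21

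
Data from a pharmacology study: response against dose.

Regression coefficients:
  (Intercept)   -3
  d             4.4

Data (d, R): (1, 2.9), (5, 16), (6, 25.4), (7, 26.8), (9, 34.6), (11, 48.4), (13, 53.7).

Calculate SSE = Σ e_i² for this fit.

d=1: ŷ = -3 + 4.4·1 = 1.4; e = 2.9 − 1.4 = 1.5
d=5: ŷ = -3 + 4.4·5 = 19; e = 16 − 19 = -3
d=6: ŷ = -3 + 4.4·6 = 23.4; e = 25.4 − 23.4 = 2
d=7: ŷ = -3 + 4.4·7 = 27.8; e = 26.8 − 27.8 = -1
d=9: ŷ = -3 + 4.4·9 = 36.6; e = 34.6 − 36.6 = -2
d=11: ŷ = -3 + 4.4·11 = 45.4; e = 48.4 − 45.4 = 3
d=13: ŷ = -3 + 4.4·13 = 54.2; e = 53.7 − 54.2 = -0.5
SSE = 2.25 + 9 + 4 + 1 + 4 + 9 + 0.25 = 29.5

SSE = 29.5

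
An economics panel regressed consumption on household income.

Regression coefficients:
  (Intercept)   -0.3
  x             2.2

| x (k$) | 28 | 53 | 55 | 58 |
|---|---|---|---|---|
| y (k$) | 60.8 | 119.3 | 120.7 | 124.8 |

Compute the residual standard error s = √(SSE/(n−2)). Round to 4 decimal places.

x=28: ŷ = -0.3 + 2.2·28 = 61.3; r = 60.8 − 61.3 = -0.5
x=53: ŷ = -0.3 + 2.2·53 = 116.3; r = 119.3 − 116.3 = 3
x=55: ŷ = -0.3 + 2.2·55 = 120.7; r = 120.7 − 120.7 = 0
x=58: ŷ = -0.3 + 2.2·58 = 127.3; r = 124.8 − 127.3 = -2.5
SSE = 0.25 + 9 + 0 + 6.25 = 15.5
s = √(15.5/2) = √7.75 ≈ 2.7839

s = 2.7839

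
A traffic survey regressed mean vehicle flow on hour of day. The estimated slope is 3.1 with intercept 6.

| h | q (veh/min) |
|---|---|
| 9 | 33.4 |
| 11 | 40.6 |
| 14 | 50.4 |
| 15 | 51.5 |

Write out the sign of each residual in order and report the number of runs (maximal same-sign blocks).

h=9: q̂ = 6 + 3.1·9 = 33.9; r = 33.4 − 33.9 = -0.5
h=11: q̂ = 6 + 3.1·11 = 40.1; r = 40.6 − 40.1 = 0.5
h=14: q̂ = 6 + 3.1·14 = 49.4; r = 50.4 − 49.4 = 1
h=15: q̂ = 6 + 3.1·15 = 52.5; r = 51.5 − 52.5 = -1
Signs: − + + −
Runs: −×1, +×2, −×1 → 3

3 runs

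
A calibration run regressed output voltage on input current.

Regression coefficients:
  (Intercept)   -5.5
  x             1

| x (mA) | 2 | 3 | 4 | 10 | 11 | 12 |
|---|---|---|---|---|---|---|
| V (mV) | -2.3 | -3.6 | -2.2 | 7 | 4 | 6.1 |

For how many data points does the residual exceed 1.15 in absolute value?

3

x=2: ŷ = -5.5 + 2 = -3.5; e = -2.3 − (-3.5) = 1.2
x=3: ŷ = -5.5 + 3 = -2.5; e = -3.6 − (-2.5) = -1.1
x=4: ŷ = -5.5 + 4 = -1.5; e = -2.2 − (-1.5) = -0.7
x=10: ŷ = -5.5 + 10 = 4.5; e = 7 − 4.5 = 2.5
x=11: ŷ = -5.5 + 11 = 5.5; e = 4 − 5.5 = -1.5
x=12: ŷ = -5.5 + 12 = 6.5; e = 6.1 − 6.5 = -0.4
|e| > 1.15: x=2 (|e|=1.2), x=10 (|e|=2.5), x=11 (|e|=1.5) → 3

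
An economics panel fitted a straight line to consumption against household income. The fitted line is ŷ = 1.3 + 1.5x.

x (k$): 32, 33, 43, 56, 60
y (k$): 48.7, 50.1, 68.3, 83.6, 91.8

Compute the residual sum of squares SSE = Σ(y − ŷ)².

SSE = 10.24

x=32: ŷ = 1.3 + 1.5·32 = 49.3; e = 48.7 − 49.3 = -0.6
x=33: ŷ = 1.3 + 1.5·33 = 50.8; e = 50.1 − 50.8 = -0.7
x=43: ŷ = 1.3 + 1.5·43 = 65.8; e = 68.3 − 65.8 = 2.5
x=56: ŷ = 1.3 + 1.5·56 = 85.3; e = 83.6 − 85.3 = -1.7
x=60: ŷ = 1.3 + 1.5·60 = 91.3; e = 91.8 − 91.3 = 0.5
SSE = 0.36 + 0.49 + 6.25 + 2.89 + 0.25 = 10.24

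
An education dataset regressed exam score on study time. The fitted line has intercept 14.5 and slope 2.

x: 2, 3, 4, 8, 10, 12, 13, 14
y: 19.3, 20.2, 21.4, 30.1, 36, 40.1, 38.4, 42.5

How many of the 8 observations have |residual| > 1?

x=2: ŷ = 14.5 + 2·2 = 18.5; e = 19.3 − 18.5 = 0.8
x=3: ŷ = 14.5 + 2·3 = 20.5; e = 20.2 − 20.5 = -0.3
x=4: ŷ = 14.5 + 2·4 = 22.5; e = 21.4 − 22.5 = -1.1
x=8: ŷ = 14.5 + 2·8 = 30.5; e = 30.1 − 30.5 = -0.4
x=10: ŷ = 14.5 + 2·10 = 34.5; e = 36 − 34.5 = 1.5
x=12: ŷ = 14.5 + 2·12 = 38.5; e = 40.1 − 38.5 = 1.6
x=13: ŷ = 14.5 + 2·13 = 40.5; e = 38.4 − 40.5 = -2.1
x=14: ŷ = 14.5 + 2·14 = 42.5; e = 42.5 − 42.5 = 0
|e| > 1: x=4 (|e|=1.1), x=10 (|e|=1.5), x=12 (|e|=1.6), x=13 (|e|=2.1) → 4

4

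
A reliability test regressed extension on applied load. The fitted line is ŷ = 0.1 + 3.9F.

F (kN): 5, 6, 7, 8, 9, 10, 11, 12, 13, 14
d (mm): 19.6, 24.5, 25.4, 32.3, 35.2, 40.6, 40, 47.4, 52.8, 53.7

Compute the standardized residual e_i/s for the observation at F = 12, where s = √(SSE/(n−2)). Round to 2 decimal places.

0.30

F=5: ŷ = 0.1 + 3.9·5 = 19.6; e = 19.6 − 19.6 = 0
F=6: ŷ = 0.1 + 3.9·6 = 23.5; e = 24.5 − 23.5 = 1
F=7: ŷ = 0.1 + 3.9·7 = 27.4; e = 25.4 − 27.4 = -2
F=8: ŷ = 0.1 + 3.9·8 = 31.3; e = 32.3 − 31.3 = 1
F=9: ŷ = 0.1 + 3.9·9 = 35.2; e = 35.2 − 35.2 = 0
F=10: ŷ = 0.1 + 3.9·10 = 39.1; e = 40.6 − 39.1 = 1.5
F=11: ŷ = 0.1 + 3.9·11 = 43; e = 40 − 43 = -3
F=12: ŷ = 0.1 + 3.9·12 = 46.9; e = 47.4 − 46.9 = 0.5
F=13: ŷ = 0.1 + 3.9·13 = 50.8; e = 52.8 − 50.8 = 2
F=14: ŷ = 0.1 + 3.9·14 = 54.7; e = 53.7 − 54.7 = -1
SSE = 0 + 1 + 4 + 1 + 0 + 2.25 + 9 + 0.25 + 4 + 1 = 22.5
s = √(22.5/8) = 1.67705
e/s = 0.5 / 1.67705 = 0.30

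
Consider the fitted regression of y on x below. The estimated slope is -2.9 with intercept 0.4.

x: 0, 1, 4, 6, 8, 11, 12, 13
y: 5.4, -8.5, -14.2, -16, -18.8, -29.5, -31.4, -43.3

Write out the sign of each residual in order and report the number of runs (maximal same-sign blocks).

x=0: ŷ = 0.4 − 2.9·0 = 0.4; r = 5.4 − 0.4 = 5
x=1: ŷ = 0.4 − 2.9·1 = -2.5; r = -8.5 − (-2.5) = -6
x=4: ŷ = 0.4 − 2.9·4 = -11.2; r = -14.2 − (-11.2) = -3
x=6: ŷ = 0.4 − 2.9·6 = -17; r = -16 − (-17) = 1
x=8: ŷ = 0.4 − 2.9·8 = -22.8; r = -18.8 − (-22.8) = 4
x=11: ŷ = 0.4 − 2.9·11 = -31.5; r = -29.5 − (-31.5) = 2
x=12: ŷ = 0.4 − 2.9·12 = -34.4; r = -31.4 − (-34.4) = 3
x=13: ŷ = 0.4 − 2.9·13 = -37.3; r = -43.3 − (-37.3) = -6
Signs: + − − + + + + −
Runs: +×1, −×2, +×4, −×1 → 4

4 runs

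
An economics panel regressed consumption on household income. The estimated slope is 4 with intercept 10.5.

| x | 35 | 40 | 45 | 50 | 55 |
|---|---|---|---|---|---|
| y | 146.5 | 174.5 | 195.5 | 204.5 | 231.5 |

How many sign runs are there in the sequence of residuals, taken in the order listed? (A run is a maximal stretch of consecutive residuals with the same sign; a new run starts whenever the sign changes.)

x=35: ŷ = 10.5 + 4·35 = 150.5; e = 146.5 − 150.5 = -4
x=40: ŷ = 10.5 + 4·40 = 170.5; e = 174.5 − 170.5 = 4
x=45: ŷ = 10.5 + 4·45 = 190.5; e = 195.5 − 190.5 = 5
x=50: ŷ = 10.5 + 4·50 = 210.5; e = 204.5 − 210.5 = -6
x=55: ŷ = 10.5 + 4·55 = 230.5; e = 231.5 − 230.5 = 1
Signs: − + + − +
Runs: −×1, +×2, −×1, +×1 → 4

4 runs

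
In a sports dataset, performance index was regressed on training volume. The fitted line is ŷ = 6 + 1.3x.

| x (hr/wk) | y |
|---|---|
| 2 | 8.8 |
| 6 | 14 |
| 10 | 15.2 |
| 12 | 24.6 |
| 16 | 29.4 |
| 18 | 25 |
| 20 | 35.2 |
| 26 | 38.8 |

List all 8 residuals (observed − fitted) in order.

0.2, 0.2, -3.8, 3, 2.6, -4.4, 3.2, -1

x=2: ŷ = 6 + 1.3·2 = 8.6; e = 8.8 − 8.6 = 0.2
x=6: ŷ = 6 + 1.3·6 = 13.8; e = 14 − 13.8 = 0.2
x=10: ŷ = 6 + 1.3·10 = 19; e = 15.2 − 19 = -3.8
x=12: ŷ = 6 + 1.3·12 = 21.6; e = 24.6 − 21.6 = 3
x=16: ŷ = 6 + 1.3·16 = 26.8; e = 29.4 − 26.8 = 2.6
x=18: ŷ = 6 + 1.3·18 = 29.4; e = 25 − 29.4 = -4.4
x=20: ŷ = 6 + 1.3·20 = 32; e = 35.2 − 32 = 3.2
x=26: ŷ = 6 + 1.3·26 = 39.8; e = 38.8 − 39.8 = -1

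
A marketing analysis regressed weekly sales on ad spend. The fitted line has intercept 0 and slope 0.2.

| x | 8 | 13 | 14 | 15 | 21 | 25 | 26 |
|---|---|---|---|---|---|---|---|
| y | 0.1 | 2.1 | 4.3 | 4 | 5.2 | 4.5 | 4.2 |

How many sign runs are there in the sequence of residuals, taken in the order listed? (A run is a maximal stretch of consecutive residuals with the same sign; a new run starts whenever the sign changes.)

x=8: ŷ = 0.2·8 = 1.6; e = 0.1 − 1.6 = -1.5
x=13: ŷ = 0.2·13 = 2.6; e = 2.1 − 2.6 = -0.5
x=14: ŷ = 0.2·14 = 2.8; e = 4.3 − 2.8 = 1.5
x=15: ŷ = 0.2·15 = 3; e = 4 − 3 = 1
x=21: ŷ = 0.2·21 = 4.2; e = 5.2 − 4.2 = 1
x=25: ŷ = 0.2·25 = 5; e = 4.5 − 5 = -0.5
x=26: ŷ = 0.2·26 = 5.2; e = 4.2 − 5.2 = -1
Signs: − − + + + − −
Runs: −×2, +×3, −×2 → 3

3 runs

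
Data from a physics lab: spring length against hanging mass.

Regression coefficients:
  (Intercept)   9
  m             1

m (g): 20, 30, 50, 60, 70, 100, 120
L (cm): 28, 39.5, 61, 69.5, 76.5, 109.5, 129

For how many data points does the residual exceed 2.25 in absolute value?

1

m=20: L̂ = 9 + 20 = 29; r = 28 − 29 = -1
m=30: L̂ = 9 + 30 = 39; r = 39.5 − 39 = 0.5
m=50: L̂ = 9 + 50 = 59; r = 61 − 59 = 2
m=60: L̂ = 9 + 60 = 69; r = 69.5 − 69 = 0.5
m=70: L̂ = 9 + 70 = 79; r = 76.5 − 79 = -2.5
m=100: L̂ = 9 + 100 = 109; r = 109.5 − 109 = 0.5
m=120: L̂ = 9 + 120 = 129; r = 129 − 129 = 0
|r| > 2.25: m=70 (|r|=2.5) → 1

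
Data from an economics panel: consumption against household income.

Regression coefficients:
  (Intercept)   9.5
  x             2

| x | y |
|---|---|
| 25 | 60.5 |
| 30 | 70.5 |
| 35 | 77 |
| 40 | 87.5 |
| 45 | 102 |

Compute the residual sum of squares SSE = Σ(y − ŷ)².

x=25: ŷ = 9.5 + 2·25 = 59.5; e = 60.5 − 59.5 = 1
x=30: ŷ = 9.5 + 2·30 = 69.5; e = 70.5 − 69.5 = 1
x=35: ŷ = 9.5 + 2·35 = 79.5; e = 77 − 79.5 = -2.5
x=40: ŷ = 9.5 + 2·40 = 89.5; e = 87.5 − 89.5 = -2
x=45: ŷ = 9.5 + 2·45 = 99.5; e = 102 − 99.5 = 2.5
SSE = 1 + 1 + 6.25 + 4 + 6.25 = 18.5

SSE = 18.5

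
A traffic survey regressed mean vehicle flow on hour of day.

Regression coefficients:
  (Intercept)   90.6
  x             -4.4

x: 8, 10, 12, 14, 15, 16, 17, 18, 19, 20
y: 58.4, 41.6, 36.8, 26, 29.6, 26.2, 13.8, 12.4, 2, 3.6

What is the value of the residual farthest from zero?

e = 6

x=8: ŷ = 90.6 − 4.4·8 = 55.4; e = 58.4 − 55.4 = 3
x=10: ŷ = 90.6 − 4.4·10 = 46.6; e = 41.6 − 46.6 = -5
x=12: ŷ = 90.6 − 4.4·12 = 37.8; e = 36.8 − 37.8 = -1
x=14: ŷ = 90.6 − 4.4·14 = 29; e = 26 − 29 = -3
x=15: ŷ = 90.6 − 4.4·15 = 24.6; e = 29.6 − 24.6 = 5
x=16: ŷ = 90.6 − 4.4·16 = 20.2; e = 26.2 − 20.2 = 6
x=17: ŷ = 90.6 − 4.4·17 = 15.8; e = 13.8 − 15.8 = -2
x=18: ŷ = 90.6 − 4.4·18 = 11.4; e = 12.4 − 11.4 = 1
x=19: ŷ = 90.6 − 4.4·19 = 7; e = 2 − 7 = -5
x=20: ŷ = 90.6 − 4.4·20 = 2.6; e = 3.6 − 2.6 = 1
Largest |e| is 6 at x = 16, residual 6.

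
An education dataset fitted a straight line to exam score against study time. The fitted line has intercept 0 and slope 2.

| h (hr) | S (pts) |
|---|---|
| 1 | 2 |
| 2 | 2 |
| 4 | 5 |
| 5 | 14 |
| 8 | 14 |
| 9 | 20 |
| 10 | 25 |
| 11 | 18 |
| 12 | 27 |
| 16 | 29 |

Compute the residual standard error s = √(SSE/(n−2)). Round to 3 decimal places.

s = 3.464

h=1: Ŝ = 2·1 = 2; e = 2 − 2 = 0
h=2: Ŝ = 2·2 = 4; e = 2 − 4 = -2
h=4: Ŝ = 2·4 = 8; e = 5 − 8 = -3
h=5: Ŝ = 2·5 = 10; e = 14 − 10 = 4
h=8: Ŝ = 2·8 = 16; e = 14 − 16 = -2
h=9: Ŝ = 2·9 = 18; e = 20 − 18 = 2
h=10: Ŝ = 2·10 = 20; e = 25 − 20 = 5
h=11: Ŝ = 2·11 = 22; e = 18 − 22 = -4
h=12: Ŝ = 2·12 = 24; e = 27 − 24 = 3
h=16: Ŝ = 2·16 = 32; e = 29 − 32 = -3
SSE = 0 + 4 + 9 + 16 + 4 + 4 + 25 + 16 + 9 + 9 = 96
s = √(96/8) = √12 ≈ 3.464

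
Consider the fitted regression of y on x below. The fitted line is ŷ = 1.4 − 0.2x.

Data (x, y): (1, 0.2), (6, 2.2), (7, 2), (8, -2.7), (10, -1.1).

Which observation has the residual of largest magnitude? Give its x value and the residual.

x = 8, r = -2.5

x=1: ŷ = 1.4 − 0.2·1 = 1.2; r = 0.2 − 1.2 = -1
x=6: ŷ = 1.4 − 0.2·6 = 0.2; r = 2.2 − 0.2 = 2
x=7: ŷ = 1.4 − 0.2·7 = 0; r = 2 − 0 = 2
x=8: ŷ = 1.4 − 0.2·8 = -0.2; r = -2.7 − (-0.2) = -2.5
x=10: ŷ = 1.4 − 0.2·10 = -0.6; r = -1.1 − (-0.6) = -0.5
Largest |r| is 2.5 at x = 8, residual -2.5.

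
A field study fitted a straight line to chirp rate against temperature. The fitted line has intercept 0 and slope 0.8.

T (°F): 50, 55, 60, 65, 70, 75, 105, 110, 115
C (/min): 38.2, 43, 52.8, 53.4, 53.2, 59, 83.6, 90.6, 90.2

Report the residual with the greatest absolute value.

e = 4.8

T=50: Ĉ = 0.8·50 = 40; e = 38.2 − 40 = -1.8
T=55: Ĉ = 0.8·55 = 44; e = 43 − 44 = -1
T=60: Ĉ = 0.8·60 = 48; e = 52.8 − 48 = 4.8
T=65: Ĉ = 0.8·65 = 52; e = 53.4 − 52 = 1.4
T=70: Ĉ = 0.8·70 = 56; e = 53.2 − 56 = -2.8
T=75: Ĉ = 0.8·75 = 60; e = 59 − 60 = -1
T=105: Ĉ = 0.8·105 = 84; e = 83.6 − 84 = -0.4
T=110: Ĉ = 0.8·110 = 88; e = 90.6 − 88 = 2.6
T=115: Ĉ = 0.8·115 = 92; e = 90.2 − 92 = -1.8
Largest |e| is 4.8 at T = 60, residual 4.8.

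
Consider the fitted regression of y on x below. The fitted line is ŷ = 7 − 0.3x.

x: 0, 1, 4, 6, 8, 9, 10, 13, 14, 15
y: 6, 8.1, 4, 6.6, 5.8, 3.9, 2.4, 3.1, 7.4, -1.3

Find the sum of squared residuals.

SSE = 47.92

x=0: ŷ = 7 − 0.3·0 = 7; r = 6 − 7 = -1
x=1: ŷ = 7 − 0.3·1 = 6.7; r = 8.1 − 6.7 = 1.4
x=4: ŷ = 7 − 0.3·4 = 5.8; r = 4 − 5.8 = -1.8
x=6: ŷ = 7 − 0.3·6 = 5.2; r = 6.6 − 5.2 = 1.4
x=8: ŷ = 7 − 0.3·8 = 4.6; r = 5.8 − 4.6 = 1.2
x=9: ŷ = 7 − 0.3·9 = 4.3; r = 3.9 − 4.3 = -0.4
x=10: ŷ = 7 − 0.3·10 = 4; r = 2.4 − 4 = -1.6
x=13: ŷ = 7 − 0.3·13 = 3.1; r = 3.1 − 3.1 = 0
x=14: ŷ = 7 − 0.3·14 = 2.8; r = 7.4 − 2.8 = 4.6
x=15: ŷ = 7 − 0.3·15 = 2.5; r = -1.3 − 2.5 = -3.8
SSE = 1 + 1.96 + 3.24 + 1.96 + 1.44 + 0.16 + 2.56 + 0 + 21.16 + 14.44 = 47.92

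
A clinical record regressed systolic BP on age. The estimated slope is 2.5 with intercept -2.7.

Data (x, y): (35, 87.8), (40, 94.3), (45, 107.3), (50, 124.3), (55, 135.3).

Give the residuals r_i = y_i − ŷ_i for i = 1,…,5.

3, -3, -2.5, 2, 0.5

x=35: ŷ = -2.7 + 2.5·35 = 84.8; r = 87.8 − 84.8 = 3
x=40: ŷ = -2.7 + 2.5·40 = 97.3; r = 94.3 − 97.3 = -3
x=45: ŷ = -2.7 + 2.5·45 = 109.8; r = 107.3 − 109.8 = -2.5
x=50: ŷ = -2.7 + 2.5·50 = 122.3; r = 124.3 − 122.3 = 2
x=55: ŷ = -2.7 + 2.5·55 = 134.8; r = 135.3 − 134.8 = 0.5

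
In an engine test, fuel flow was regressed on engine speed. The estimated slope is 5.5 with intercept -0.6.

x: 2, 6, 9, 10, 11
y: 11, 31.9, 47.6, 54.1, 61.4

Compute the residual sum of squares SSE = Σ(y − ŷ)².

x=2: ŷ = -0.6 + 5.5·2 = 10.4; e = 11 − 10.4 = 0.6
x=6: ŷ = -0.6 + 5.5·6 = 32.4; e = 31.9 − 32.4 = -0.5
x=9: ŷ = -0.6 + 5.5·9 = 48.9; e = 47.6 − 48.9 = -1.3
x=10: ŷ = -0.6 + 5.5·10 = 54.4; e = 54.1 − 54.4 = -0.3
x=11: ŷ = -0.6 + 5.5·11 = 59.9; e = 61.4 − 59.9 = 1.5
SSE = 0.36 + 0.25 + 1.69 + 0.09 + 2.25 = 4.64

SSE = 4.64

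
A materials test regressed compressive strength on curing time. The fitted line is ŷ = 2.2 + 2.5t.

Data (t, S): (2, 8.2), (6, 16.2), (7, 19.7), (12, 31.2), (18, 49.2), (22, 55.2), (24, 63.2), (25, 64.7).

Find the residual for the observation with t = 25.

e = 0

ŷ = 2.2 + 2.5·25 = 64.7
e = 64.7 − 64.7 = 0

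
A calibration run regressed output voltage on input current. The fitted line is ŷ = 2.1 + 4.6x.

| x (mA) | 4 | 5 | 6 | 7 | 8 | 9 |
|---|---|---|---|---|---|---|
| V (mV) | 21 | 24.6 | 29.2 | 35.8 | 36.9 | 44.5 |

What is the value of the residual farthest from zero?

e = -2

x=4: ŷ = 2.1 + 4.6·4 = 20.5; e = 21 − 20.5 = 0.5
x=5: ŷ = 2.1 + 4.6·5 = 25.1; e = 24.6 − 25.1 = -0.5
x=6: ŷ = 2.1 + 4.6·6 = 29.7; e = 29.2 − 29.7 = -0.5
x=7: ŷ = 2.1 + 4.6·7 = 34.3; e = 35.8 − 34.3 = 1.5
x=8: ŷ = 2.1 + 4.6·8 = 38.9; e = 36.9 − 38.9 = -2
x=9: ŷ = 2.1 + 4.6·9 = 43.5; e = 44.5 − 43.5 = 1
Largest |e| is 2 at x = 8, residual -2.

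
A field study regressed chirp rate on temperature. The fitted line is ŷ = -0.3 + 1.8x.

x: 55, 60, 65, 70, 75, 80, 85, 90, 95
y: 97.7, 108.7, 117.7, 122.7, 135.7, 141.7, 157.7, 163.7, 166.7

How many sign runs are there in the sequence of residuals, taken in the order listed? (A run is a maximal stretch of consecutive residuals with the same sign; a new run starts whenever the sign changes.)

7 runs

x=55: ŷ = -0.3 + 1.8·55 = 98.7; e = 97.7 − 98.7 = -1
x=60: ŷ = -0.3 + 1.8·60 = 107.7; e = 108.7 − 107.7 = 1
x=65: ŷ = -0.3 + 1.8·65 = 116.7; e = 117.7 − 116.7 = 1
x=70: ŷ = -0.3 + 1.8·70 = 125.7; e = 122.7 − 125.7 = -3
x=75: ŷ = -0.3 + 1.8·75 = 134.7; e = 135.7 − 134.7 = 1
x=80: ŷ = -0.3 + 1.8·80 = 143.7; e = 141.7 − 143.7 = -2
x=85: ŷ = -0.3 + 1.8·85 = 152.7; e = 157.7 − 152.7 = 5
x=90: ŷ = -0.3 + 1.8·90 = 161.7; e = 163.7 − 161.7 = 2
x=95: ŷ = -0.3 + 1.8·95 = 170.7; e = 166.7 − 170.7 = -4
Signs: − + + − + − + + −
Runs: −×1, +×2, −×1, +×1, −×1, +×2, −×1 → 7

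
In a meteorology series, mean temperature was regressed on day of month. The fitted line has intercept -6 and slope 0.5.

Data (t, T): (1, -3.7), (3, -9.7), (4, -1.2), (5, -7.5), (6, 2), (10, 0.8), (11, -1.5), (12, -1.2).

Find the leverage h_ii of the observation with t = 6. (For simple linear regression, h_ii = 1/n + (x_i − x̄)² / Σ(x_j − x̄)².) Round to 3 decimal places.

h = 0.127

t̄ = (1 + 3 + 4 + 5 + 6 + 10 + 11 + 12)/8 = 6.5
Σ(t − t̄)² = 30.25 + 12.25 + 6.25 + 2.25 + 0.25 + 12.25 + 20.25 + 30.25 = 114
h = 1/8 + (-0.5)²/114 = 0.125 + 0.00219298 = 0.127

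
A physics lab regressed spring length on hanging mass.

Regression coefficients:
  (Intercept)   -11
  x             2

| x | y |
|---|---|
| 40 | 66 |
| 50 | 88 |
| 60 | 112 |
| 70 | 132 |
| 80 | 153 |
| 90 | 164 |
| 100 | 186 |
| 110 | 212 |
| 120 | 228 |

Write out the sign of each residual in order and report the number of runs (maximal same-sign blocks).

x=40: ŷ = -11 + 2·40 = 69; r = 66 − 69 = -3
x=50: ŷ = -11 + 2·50 = 89; r = 88 − 89 = -1
x=60: ŷ = -11 + 2·60 = 109; r = 112 − 109 = 3
x=70: ŷ = -11 + 2·70 = 129; r = 132 − 129 = 3
x=80: ŷ = -11 + 2·80 = 149; r = 153 − 149 = 4
x=90: ŷ = -11 + 2·90 = 169; r = 164 − 169 = -5
x=100: ŷ = -11 + 2·100 = 189; r = 186 − 189 = -3
x=110: ŷ = -11 + 2·110 = 209; r = 212 − 209 = 3
x=120: ŷ = -11 + 2·120 = 229; r = 228 − 229 = -1
Signs: − − + + + − − + −
Runs: −×2, +×3, −×2, +×1, −×1 → 5

5 runs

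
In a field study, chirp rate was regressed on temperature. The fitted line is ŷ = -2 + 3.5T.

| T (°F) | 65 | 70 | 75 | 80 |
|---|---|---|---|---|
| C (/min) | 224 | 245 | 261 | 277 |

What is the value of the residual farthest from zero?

e = 2

T=65: ŷ = -2 + 3.5·65 = 225.5; e = 224 − 225.5 = -1.5
T=70: ŷ = -2 + 3.5·70 = 243; e = 245 − 243 = 2
T=75: ŷ = -2 + 3.5·75 = 260.5; e = 261 − 260.5 = 0.5
T=80: ŷ = -2 + 3.5·80 = 278; e = 277 − 278 = -1
Largest |e| is 2 at T = 70, residual 2.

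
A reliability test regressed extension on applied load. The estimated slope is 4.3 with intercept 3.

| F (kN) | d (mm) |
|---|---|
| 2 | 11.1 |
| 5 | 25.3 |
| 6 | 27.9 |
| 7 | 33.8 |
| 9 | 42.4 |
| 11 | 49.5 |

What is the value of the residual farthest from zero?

F=2: ŷ = 3 + 4.3·2 = 11.6; r = 11.1 − 11.6 = -0.5
F=5: ŷ = 3 + 4.3·5 = 24.5; r = 25.3 − 24.5 = 0.8
F=6: ŷ = 3 + 4.3·6 = 28.8; r = 27.9 − 28.8 = -0.9
F=7: ŷ = 3 + 4.3·7 = 33.1; r = 33.8 − 33.1 = 0.7
F=9: ŷ = 3 + 4.3·9 = 41.7; r = 42.4 − 41.7 = 0.7
F=11: ŷ = 3 + 4.3·11 = 50.3; r = 49.5 − 50.3 = -0.8
Largest |r| is 0.9 at F = 6, residual -0.9.

r = -0.9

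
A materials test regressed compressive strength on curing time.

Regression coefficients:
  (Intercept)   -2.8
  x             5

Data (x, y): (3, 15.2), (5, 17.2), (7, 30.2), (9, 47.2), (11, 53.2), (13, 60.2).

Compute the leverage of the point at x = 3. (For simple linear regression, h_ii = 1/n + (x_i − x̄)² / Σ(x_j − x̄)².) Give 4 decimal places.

h = 0.5238

x̄ = (3 + 5 + 7 + 9 + 11 + 13)/6 = 8
Σ(x − x̄)² = 25 + 9 + 1 + 1 + 9 + 25 = 70
h = 1/6 + (-5)²/70 = 0.166667 + 0.357143 = 0.5238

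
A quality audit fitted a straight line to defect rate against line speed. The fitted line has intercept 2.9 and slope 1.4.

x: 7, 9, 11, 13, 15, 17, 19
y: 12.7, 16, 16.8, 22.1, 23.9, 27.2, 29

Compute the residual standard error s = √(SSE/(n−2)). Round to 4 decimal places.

s = 0.8944

x=7: ŷ = 2.9 + 1.4·7 = 12.7; r = 12.7 − 12.7 = 0
x=9: ŷ = 2.9 + 1.4·9 = 15.5; r = 16 − 15.5 = 0.5
x=11: ŷ = 2.9 + 1.4·11 = 18.3; r = 16.8 − 18.3 = -1.5
x=13: ŷ = 2.9 + 1.4·13 = 21.1; r = 22.1 − 21.1 = 1
x=15: ŷ = 2.9 + 1.4·15 = 23.9; r = 23.9 − 23.9 = 0
x=17: ŷ = 2.9 + 1.4·17 = 26.7; r = 27.2 − 26.7 = 0.5
x=19: ŷ = 2.9 + 1.4·19 = 29.5; r = 29 − 29.5 = -0.5
SSE = 0 + 0.25 + 2.25 + 1 + 0 + 0.25 + 0.25 = 4
s = √(4/5) = √0.8 ≈ 0.8944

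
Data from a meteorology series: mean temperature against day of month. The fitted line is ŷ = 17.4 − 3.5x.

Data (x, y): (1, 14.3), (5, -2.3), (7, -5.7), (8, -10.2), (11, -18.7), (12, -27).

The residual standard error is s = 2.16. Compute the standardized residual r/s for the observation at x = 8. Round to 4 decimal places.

0.1852

ŷ = 17.4 − 3.5·8 = -10.6
r = -10.2 − (-10.6) = 0.4
r/s = 0.4 / 2.16 = 0.1852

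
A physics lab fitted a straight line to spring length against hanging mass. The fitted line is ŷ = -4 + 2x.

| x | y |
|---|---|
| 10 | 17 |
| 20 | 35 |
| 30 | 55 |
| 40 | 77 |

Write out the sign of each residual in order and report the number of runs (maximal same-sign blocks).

x=10: ŷ = -4 + 2·10 = 16; e = 17 − 16 = 1
x=20: ŷ = -4 + 2·20 = 36; e = 35 − 36 = -1
x=30: ŷ = -4 + 2·30 = 56; e = 55 − 56 = -1
x=40: ŷ = -4 + 2·40 = 76; e = 77 − 76 = 1
Signs: + − − +
Runs: +×1, −×2, +×1 → 3

3 runs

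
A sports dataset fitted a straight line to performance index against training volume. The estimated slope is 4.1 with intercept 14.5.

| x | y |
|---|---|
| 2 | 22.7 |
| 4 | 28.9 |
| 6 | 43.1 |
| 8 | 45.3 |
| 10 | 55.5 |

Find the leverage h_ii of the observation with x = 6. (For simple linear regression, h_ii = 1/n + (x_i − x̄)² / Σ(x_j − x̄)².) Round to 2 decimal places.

x̄ = (2 + 4 + 6 + 8 + 10)/5 = 6
Σ(x − x̄)² = 16 + 4 + 0 + 4 + 16 = 40
h = 1/5 + (0)²/40 = 0.2 + 0 = 0.20

h = 0.20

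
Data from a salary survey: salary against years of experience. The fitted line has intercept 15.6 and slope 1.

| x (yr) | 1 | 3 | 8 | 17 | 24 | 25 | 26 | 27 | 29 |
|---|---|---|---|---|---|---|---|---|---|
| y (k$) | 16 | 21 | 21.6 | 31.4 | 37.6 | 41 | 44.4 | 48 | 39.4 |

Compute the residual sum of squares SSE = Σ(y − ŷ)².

SSE = 79.76

x=1: ŷ = 15.6 + 1 = 16.6; r = 16 − 16.6 = -0.6
x=3: ŷ = 15.6 + 3 = 18.6; r = 21 − 18.6 = 2.4
x=8: ŷ = 15.6 + 8 = 23.6; r = 21.6 − 23.6 = -2
x=17: ŷ = 15.6 + 17 = 32.6; r = 31.4 − 32.6 = -1.2
x=24: ŷ = 15.6 + 24 = 39.6; r = 37.6 − 39.6 = -2
x=25: ŷ = 15.6 + 25 = 40.6; r = 41 − 40.6 = 0.4
x=26: ŷ = 15.6 + 26 = 41.6; r = 44.4 − 41.6 = 2.8
x=27: ŷ = 15.6 + 27 = 42.6; r = 48 − 42.6 = 5.4
x=29: ŷ = 15.6 + 29 = 44.6; r = 39.4 − 44.6 = -5.2
SSE = 0.36 + 5.76 + 4 + 1.44 + 4 + 0.16 + 7.84 + 29.16 + 27.04 = 79.76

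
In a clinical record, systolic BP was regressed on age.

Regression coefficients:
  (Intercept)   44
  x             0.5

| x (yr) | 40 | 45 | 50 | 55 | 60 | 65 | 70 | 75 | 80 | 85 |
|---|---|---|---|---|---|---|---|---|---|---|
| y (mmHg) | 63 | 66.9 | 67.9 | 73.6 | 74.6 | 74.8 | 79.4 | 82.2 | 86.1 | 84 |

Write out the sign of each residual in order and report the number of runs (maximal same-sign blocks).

7 runs

x=40: ŷ = 44 + 0.5·40 = 64; e = 63 − 64 = -1
x=45: ŷ = 44 + 0.5·45 = 66.5; e = 66.9 − 66.5 = 0.4
x=50: ŷ = 44 + 0.5·50 = 69; e = 67.9 − 69 = -1.1
x=55: ŷ = 44 + 0.5·55 = 71.5; e = 73.6 − 71.5 = 2.1
x=60: ŷ = 44 + 0.5·60 = 74; e = 74.6 − 74 = 0.6
x=65: ŷ = 44 + 0.5·65 = 76.5; e = 74.8 − 76.5 = -1.7
x=70: ŷ = 44 + 0.5·70 = 79; e = 79.4 − 79 = 0.4
x=75: ŷ = 44 + 0.5·75 = 81.5; e = 82.2 − 81.5 = 0.7
x=80: ŷ = 44 + 0.5·80 = 84; e = 86.1 − 84 = 2.1
x=85: ŷ = 44 + 0.5·85 = 86.5; e = 84 − 86.5 = -2.5
Signs: − + − + + − + + + −
Runs: −×1, +×1, −×1, +×2, −×1, +×3, −×1 → 7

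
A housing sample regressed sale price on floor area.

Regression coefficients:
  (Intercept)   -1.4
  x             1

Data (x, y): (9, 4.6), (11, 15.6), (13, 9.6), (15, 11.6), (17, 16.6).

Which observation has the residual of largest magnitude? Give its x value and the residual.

x = 11, r = 6

x=9: ŷ = -1.4 + 9 = 7.6; r = 4.6 − 7.6 = -3
x=11: ŷ = -1.4 + 11 = 9.6; r = 15.6 − 9.6 = 6
x=13: ŷ = -1.4 + 13 = 11.6; r = 9.6 − 11.6 = -2
x=15: ŷ = -1.4 + 15 = 13.6; r = 11.6 − 13.6 = -2
x=17: ŷ = -1.4 + 17 = 15.6; r = 16.6 − 15.6 = 1
Largest |r| is 6 at x = 11, residual 6.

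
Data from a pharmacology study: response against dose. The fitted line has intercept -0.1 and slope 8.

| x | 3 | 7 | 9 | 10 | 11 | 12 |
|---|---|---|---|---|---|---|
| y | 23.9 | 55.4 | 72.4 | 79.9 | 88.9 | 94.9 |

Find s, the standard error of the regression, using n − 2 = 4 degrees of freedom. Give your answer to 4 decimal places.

x=3: ŷ = -0.1 + 8·3 = 23.9; e = 23.9 − 23.9 = 0
x=7: ŷ = -0.1 + 8·7 = 55.9; e = 55.4 − 55.9 = -0.5
x=9: ŷ = -0.1 + 8·9 = 71.9; e = 72.4 − 71.9 = 0.5
x=10: ŷ = -0.1 + 8·10 = 79.9; e = 79.9 − 79.9 = 0
x=11: ŷ = -0.1 + 8·11 = 87.9; e = 88.9 − 87.9 = 1
x=12: ŷ = -0.1 + 8·12 = 95.9; e = 94.9 − 95.9 = -1
SSE = 0 + 0.25 + 0.25 + 0 + 1 + 1 = 2.5
s = √(2.5/4) = √0.625 ≈ 0.7906

s = 0.7906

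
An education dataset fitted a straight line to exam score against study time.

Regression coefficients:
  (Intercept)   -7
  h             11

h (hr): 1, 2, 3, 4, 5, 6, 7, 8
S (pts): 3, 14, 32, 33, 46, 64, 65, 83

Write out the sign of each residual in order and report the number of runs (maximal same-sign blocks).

h=1: Ŝ = -7 + 11·1 = 4; r = 3 − 4 = -1
h=2: Ŝ = -7 + 11·2 = 15; r = 14 − 15 = -1
h=3: Ŝ = -7 + 11·3 = 26; r = 32 − 26 = 6
h=4: Ŝ = -7 + 11·4 = 37; r = 33 − 37 = -4
h=5: Ŝ = -7 + 11·5 = 48; r = 46 − 48 = -2
h=6: Ŝ = -7 + 11·6 = 59; r = 64 − 59 = 5
h=7: Ŝ = -7 + 11·7 = 70; r = 65 − 70 = -5
h=8: Ŝ = -7 + 11·8 = 81; r = 83 − 81 = 2
Signs: − − + − − + − +
Runs: −×2, +×1, −×2, +×1, −×1, +×1 → 6

6 runs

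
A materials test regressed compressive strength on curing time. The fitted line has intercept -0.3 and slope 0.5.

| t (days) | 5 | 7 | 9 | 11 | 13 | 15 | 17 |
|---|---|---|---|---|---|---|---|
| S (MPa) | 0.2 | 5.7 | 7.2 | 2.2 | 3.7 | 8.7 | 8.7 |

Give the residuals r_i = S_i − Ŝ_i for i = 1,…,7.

-2, 2.5, 3, -3, -2.5, 1.5, 0.5

t=5: Ŝ = -0.3 + 0.5·5 = 2.2; r = 0.2 − 2.2 = -2
t=7: Ŝ = -0.3 + 0.5·7 = 3.2; r = 5.7 − 3.2 = 2.5
t=9: Ŝ = -0.3 + 0.5·9 = 4.2; r = 7.2 − 4.2 = 3
t=11: Ŝ = -0.3 + 0.5·11 = 5.2; r = 2.2 − 5.2 = -3
t=13: Ŝ = -0.3 + 0.5·13 = 6.2; r = 3.7 − 6.2 = -2.5
t=15: Ŝ = -0.3 + 0.5·15 = 7.2; r = 8.7 − 7.2 = 1.5
t=17: Ŝ = -0.3 + 0.5·17 = 8.2; r = 8.7 − 8.2 = 0.5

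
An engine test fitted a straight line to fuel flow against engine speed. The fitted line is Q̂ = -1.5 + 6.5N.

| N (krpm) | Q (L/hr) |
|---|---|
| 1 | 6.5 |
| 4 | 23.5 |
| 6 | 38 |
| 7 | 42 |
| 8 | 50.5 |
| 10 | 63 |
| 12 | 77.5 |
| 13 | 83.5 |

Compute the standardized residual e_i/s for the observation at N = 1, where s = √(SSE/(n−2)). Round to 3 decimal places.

1.225

N=1: Q̂ = -1.5 + 6.5·1 = 5; e = 6.5 − 5 = 1.5
N=4: Q̂ = -1.5 + 6.5·4 = 24.5; e = 23.5 − 24.5 = -1
N=6: Q̂ = -1.5 + 6.5·6 = 37.5; e = 38 − 37.5 = 0.5
N=7: Q̂ = -1.5 + 6.5·7 = 44; e = 42 − 44 = -2
N=8: Q̂ = -1.5 + 6.5·8 = 50.5; e = 50.5 − 50.5 = 0
N=10: Q̂ = -1.5 + 6.5·10 = 63.5; e = 63 − 63.5 = -0.5
N=12: Q̂ = -1.5 + 6.5·12 = 76.5; e = 77.5 − 76.5 = 1
N=13: Q̂ = -1.5 + 6.5·13 = 83; e = 83.5 − 83 = 0.5
SSE = 2.25 + 1 + 0.25 + 4 + 0 + 0.25 + 1 + 0.25 = 9
s = √(9/6) = 1.22474
e/s = 1.5 / 1.22474 = 1.225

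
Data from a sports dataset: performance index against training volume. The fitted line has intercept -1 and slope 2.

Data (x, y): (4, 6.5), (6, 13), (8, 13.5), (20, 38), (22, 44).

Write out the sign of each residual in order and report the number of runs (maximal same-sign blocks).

x=4: ŷ = -1 + 2·4 = 7; e = 6.5 − 7 = -0.5
x=6: ŷ = -1 + 2·6 = 11; e = 13 − 11 = 2
x=8: ŷ = -1 + 2·8 = 15; e = 13.5 − 15 = -1.5
x=20: ŷ = -1 + 2·20 = 39; e = 38 − 39 = -1
x=22: ŷ = -1 + 2·22 = 43; e = 44 − 43 = 1
Signs: − + − − +
Runs: −×1, +×1, −×2, +×1 → 4

4 runs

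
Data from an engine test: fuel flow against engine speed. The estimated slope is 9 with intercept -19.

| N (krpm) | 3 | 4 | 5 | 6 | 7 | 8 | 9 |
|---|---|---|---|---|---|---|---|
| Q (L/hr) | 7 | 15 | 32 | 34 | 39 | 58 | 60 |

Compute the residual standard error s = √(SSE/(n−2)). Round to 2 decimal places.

N=3: ŷ = -19 + 9·3 = 8; r = 7 − 8 = -1
N=4: ŷ = -19 + 9·4 = 17; r = 15 − 17 = -2
N=5: ŷ = -19 + 9·5 = 26; r = 32 − 26 = 6
N=6: ŷ = -19 + 9·6 = 35; r = 34 − 35 = -1
N=7: ŷ = -19 + 9·7 = 44; r = 39 − 44 = -5
N=8: ŷ = -19 + 9·8 = 53; r = 58 − 53 = 5
N=9: ŷ = -19 + 9·9 = 62; r = 60 − 62 = -2
SSE = 1 + 4 + 36 + 1 + 25 + 25 + 4 = 96
s = √(96/5) = √19.2 ≈ 4.38

s = 4.38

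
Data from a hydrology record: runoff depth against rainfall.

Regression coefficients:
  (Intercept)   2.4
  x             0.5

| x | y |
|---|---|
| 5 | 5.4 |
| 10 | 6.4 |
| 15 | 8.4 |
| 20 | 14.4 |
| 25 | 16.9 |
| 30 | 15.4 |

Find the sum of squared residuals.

SSE = 15.5

x=5: ŷ = 2.4 + 0.5·5 = 4.9; r = 5.4 − 4.9 = 0.5
x=10: ŷ = 2.4 + 0.5·10 = 7.4; r = 6.4 − 7.4 = -1
x=15: ŷ = 2.4 + 0.5·15 = 9.9; r = 8.4 − 9.9 = -1.5
x=20: ŷ = 2.4 + 0.5·20 = 12.4; r = 14.4 − 12.4 = 2
x=25: ŷ = 2.4 + 0.5·25 = 14.9; r = 16.9 − 14.9 = 2
x=30: ŷ = 2.4 + 0.5·30 = 17.4; r = 15.4 − 17.4 = -2
SSE = 0.25 + 1 + 2.25 + 4 + 4 + 4 = 15.5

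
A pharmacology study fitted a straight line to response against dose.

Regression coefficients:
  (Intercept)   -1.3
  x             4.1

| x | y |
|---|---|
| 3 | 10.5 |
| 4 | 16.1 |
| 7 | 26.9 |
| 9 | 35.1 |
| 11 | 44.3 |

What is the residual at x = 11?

e = 0.5

ŷ = -1.3 + 4.1·11 = 43.8
e = 44.3 − 43.8 = 0.5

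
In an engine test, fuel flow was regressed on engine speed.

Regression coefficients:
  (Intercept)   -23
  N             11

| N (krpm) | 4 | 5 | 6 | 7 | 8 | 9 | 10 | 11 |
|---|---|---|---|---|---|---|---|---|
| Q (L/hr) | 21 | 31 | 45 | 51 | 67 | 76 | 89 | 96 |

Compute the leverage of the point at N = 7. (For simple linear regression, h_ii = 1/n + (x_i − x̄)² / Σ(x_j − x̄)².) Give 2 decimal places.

N̄ = (4 + 5 + 6 + 7 + 8 + 9 + 10 + 11)/8 = 7.5
Σ(N − N̄)² = 12.25 + 6.25 + 2.25 + 0.25 + 0.25 + 2.25 + 6.25 + 12.25 = 42
h = 1/8 + (-0.5)²/42 = 0.125 + 0.00595238 = 0.13

h = 0.13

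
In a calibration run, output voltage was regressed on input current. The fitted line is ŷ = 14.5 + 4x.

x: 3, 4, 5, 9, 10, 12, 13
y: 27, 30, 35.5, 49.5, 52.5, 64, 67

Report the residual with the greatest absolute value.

e = -2

x=3: ŷ = 14.5 + 4·3 = 26.5; e = 27 − 26.5 = 0.5
x=4: ŷ = 14.5 + 4·4 = 30.5; e = 30 − 30.5 = -0.5
x=5: ŷ = 14.5 + 4·5 = 34.5; e = 35.5 − 34.5 = 1
x=9: ŷ = 14.5 + 4·9 = 50.5; e = 49.5 − 50.5 = -1
x=10: ŷ = 14.5 + 4·10 = 54.5; e = 52.5 − 54.5 = -2
x=12: ŷ = 14.5 + 4·12 = 62.5; e = 64 − 62.5 = 1.5
x=13: ŷ = 14.5 + 4·13 = 66.5; e = 67 − 66.5 = 0.5
Largest |e| is 2 at x = 10, residual -2.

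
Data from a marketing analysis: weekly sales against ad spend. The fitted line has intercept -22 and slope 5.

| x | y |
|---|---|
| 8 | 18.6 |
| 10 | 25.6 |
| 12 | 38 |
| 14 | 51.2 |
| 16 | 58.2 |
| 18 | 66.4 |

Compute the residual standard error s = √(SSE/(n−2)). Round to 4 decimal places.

x=8: ŷ = -22 + 5·8 = 18; r = 18.6 − 18 = 0.6
x=10: ŷ = -22 + 5·10 = 28; r = 25.6 − 28 = -2.4
x=12: ŷ = -22 + 5·12 = 38; r = 38 − 38 = 0
x=14: ŷ = -22 + 5·14 = 48; r = 51.2 − 48 = 3.2
x=16: ŷ = -22 + 5·16 = 58; r = 58.2 − 58 = 0.2
x=18: ŷ = -22 + 5·18 = 68; r = 66.4 − 68 = -1.6
SSE = 0.36 + 5.76 + 0 + 10.24 + 0.04 + 2.56 = 18.96
s = √(18.96/4) = √4.74 ≈ 2.1772

s = 2.1772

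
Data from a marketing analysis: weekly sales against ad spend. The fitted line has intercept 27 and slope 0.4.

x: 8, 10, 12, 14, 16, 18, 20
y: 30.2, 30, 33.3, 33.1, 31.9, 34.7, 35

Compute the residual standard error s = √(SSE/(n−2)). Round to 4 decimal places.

s = 1.0954

x=8: ŷ = 27 + 0.4·8 = 30.2; r = 30.2 − 30.2 = 0
x=10: ŷ = 27 + 0.4·10 = 31; r = 30 − 31 = -1
x=12: ŷ = 27 + 0.4·12 = 31.8; r = 33.3 − 31.8 = 1.5
x=14: ŷ = 27 + 0.4·14 = 32.6; r = 33.1 − 32.6 = 0.5
x=16: ŷ = 27 + 0.4·16 = 33.4; r = 31.9 − 33.4 = -1.5
x=18: ŷ = 27 + 0.4·18 = 34.2; r = 34.7 − 34.2 = 0.5
x=20: ŷ = 27 + 0.4·20 = 35; r = 35 − 35 = 0
SSE = 0 + 1 + 2.25 + 0.25 + 2.25 + 0.25 + 0 = 6
s = √(6/5) = √1.2 ≈ 1.0954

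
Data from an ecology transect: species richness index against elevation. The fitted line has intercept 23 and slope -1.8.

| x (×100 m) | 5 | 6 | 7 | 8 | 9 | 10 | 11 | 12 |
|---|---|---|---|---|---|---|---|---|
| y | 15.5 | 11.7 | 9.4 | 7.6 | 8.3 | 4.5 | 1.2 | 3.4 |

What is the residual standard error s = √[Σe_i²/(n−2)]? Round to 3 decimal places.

s = 1.581

x=5: ŷ = 23 − 1.8·5 = 14; e = 15.5 − 14 = 1.5
x=6: ŷ = 23 − 1.8·6 = 12.2; e = 11.7 − 12.2 = -0.5
x=7: ŷ = 23 − 1.8·7 = 10.4; e = 9.4 − 10.4 = -1
x=8: ŷ = 23 − 1.8·8 = 8.6; e = 7.6 − 8.6 = -1
x=9: ŷ = 23 − 1.8·9 = 6.8; e = 8.3 − 6.8 = 1.5
x=10: ŷ = 23 − 1.8·10 = 5; e = 4.5 − 5 = -0.5
x=11: ŷ = 23 − 1.8·11 = 3.2; e = 1.2 − 3.2 = -2
x=12: ŷ = 23 − 1.8·12 = 1.4; e = 3.4 − 1.4 = 2
SSE = 2.25 + 0.25 + 1 + 1 + 2.25 + 0.25 + 4 + 4 = 15
s = √(15/6) = √2.5 ≈ 1.581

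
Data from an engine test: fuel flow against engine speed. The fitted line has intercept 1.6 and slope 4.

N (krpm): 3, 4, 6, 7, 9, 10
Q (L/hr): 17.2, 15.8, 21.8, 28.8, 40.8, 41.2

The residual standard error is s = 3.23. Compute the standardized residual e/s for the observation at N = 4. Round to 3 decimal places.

-0.557

Q̂ = 1.6 + 4·4 = 17.6
e = 15.8 − 17.6 = -1.8
e/s = -1.8 / 3.23 = -0.557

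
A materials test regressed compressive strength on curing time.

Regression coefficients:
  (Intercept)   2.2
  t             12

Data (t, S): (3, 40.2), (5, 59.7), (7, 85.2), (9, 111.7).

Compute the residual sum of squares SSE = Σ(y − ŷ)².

SSE = 13.5

t=3: ŷ = 2.2 + 12·3 = 38.2; e = 40.2 − 38.2 = 2
t=5: ŷ = 2.2 + 12·5 = 62.2; e = 59.7 − 62.2 = -2.5
t=7: ŷ = 2.2 + 12·7 = 86.2; e = 85.2 − 86.2 = -1
t=9: ŷ = 2.2 + 12·9 = 110.2; e = 111.7 − 110.2 = 1.5
SSE = 4 + 6.25 + 1 + 2.25 = 13.5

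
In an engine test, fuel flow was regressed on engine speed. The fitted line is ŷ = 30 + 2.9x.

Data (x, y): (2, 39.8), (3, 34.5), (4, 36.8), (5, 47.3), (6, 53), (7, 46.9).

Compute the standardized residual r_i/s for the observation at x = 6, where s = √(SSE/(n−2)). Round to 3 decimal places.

1.081

x=2: ŷ = 30 + 2.9·2 = 35.8; r = 39.8 − 35.8 = 4
x=3: ŷ = 30 + 2.9·3 = 38.7; r = 34.5 − 38.7 = -4.2
x=4: ŷ = 30 + 2.9·4 = 41.6; r = 36.8 − 41.6 = -4.8
x=5: ŷ = 30 + 2.9·5 = 44.5; r = 47.3 − 44.5 = 2.8
x=6: ŷ = 30 + 2.9·6 = 47.4; r = 53 − 47.4 = 5.6
x=7: ŷ = 30 + 2.9·7 = 50.3; r = 46.9 − 50.3 = -3.4
SSE = 16 + 17.64 + 23.04 + 7.84 + 31.36 + 11.56 = 107.44
s = √(107.44/4) = 5.18266
r/s = 5.6 / 5.18266 = 1.081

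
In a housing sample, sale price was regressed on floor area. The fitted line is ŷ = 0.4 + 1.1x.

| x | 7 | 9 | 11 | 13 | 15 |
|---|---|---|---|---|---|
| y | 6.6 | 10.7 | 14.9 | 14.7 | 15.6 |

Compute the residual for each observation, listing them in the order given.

x=7: ŷ = 0.4 + 1.1·7 = 8.1; r = 6.6 − 8.1 = -1.5
x=9: ŷ = 0.4 + 1.1·9 = 10.3; r = 10.7 − 10.3 = 0.4
x=11: ŷ = 0.4 + 1.1·11 = 12.5; r = 14.9 − 12.5 = 2.4
x=13: ŷ = 0.4 + 1.1·13 = 14.7; r = 14.7 − 14.7 = 0
x=15: ŷ = 0.4 + 1.1·15 = 16.9; r = 15.6 − 16.9 = -1.3

-1.5, 0.4, 2.4, 0, -1.3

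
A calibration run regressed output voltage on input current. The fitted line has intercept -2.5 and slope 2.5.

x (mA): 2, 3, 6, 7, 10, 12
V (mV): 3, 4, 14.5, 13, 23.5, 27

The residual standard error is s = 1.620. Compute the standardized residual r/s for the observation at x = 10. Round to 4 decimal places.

V̂ = -2.5 + 2.5·10 = 22.5
r = 23.5 − 22.5 = 1
r/s = 1 / 1.620 = 0.6173

0.6173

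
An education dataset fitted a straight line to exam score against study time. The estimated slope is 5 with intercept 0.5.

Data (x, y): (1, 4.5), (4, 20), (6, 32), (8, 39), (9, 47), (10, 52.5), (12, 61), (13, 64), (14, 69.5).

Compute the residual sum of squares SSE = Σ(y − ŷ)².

x=1: ŷ = 0.5 + 5·1 = 5.5; r = 4.5 − 5.5 = -1
x=4: ŷ = 0.5 + 5·4 = 20.5; r = 20 − 20.5 = -0.5
x=6: ŷ = 0.5 + 5·6 = 30.5; r = 32 − 30.5 = 1.5
x=8: ŷ = 0.5 + 5·8 = 40.5; r = 39 − 40.5 = -1.5
x=9: ŷ = 0.5 + 5·9 = 45.5; r = 47 − 45.5 = 1.5
x=10: ŷ = 0.5 + 5·10 = 50.5; r = 52.5 − 50.5 = 2
x=12: ŷ = 0.5 + 5·12 = 60.5; r = 61 − 60.5 = 0.5
x=13: ŷ = 0.5 + 5·13 = 65.5; r = 64 − 65.5 = -1.5
x=14: ŷ = 0.5 + 5·14 = 70.5; r = 69.5 − 70.5 = -1
SSE = 1 + 0.25 + 2.25 + 2.25 + 2.25 + 4 + 0.25 + 2.25 + 1 = 15.5

SSE = 15.5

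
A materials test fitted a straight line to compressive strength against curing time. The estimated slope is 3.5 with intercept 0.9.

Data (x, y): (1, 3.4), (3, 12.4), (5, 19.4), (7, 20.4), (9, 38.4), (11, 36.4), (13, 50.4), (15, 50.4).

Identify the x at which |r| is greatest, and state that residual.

x=1: ŷ = 0.9 + 3.5·1 = 4.4; r = 3.4 − 4.4 = -1
x=3: ŷ = 0.9 + 3.5·3 = 11.4; r = 12.4 − 11.4 = 1
x=5: ŷ = 0.9 + 3.5·5 = 18.4; r = 19.4 − 18.4 = 1
x=7: ŷ = 0.9 + 3.5·7 = 25.4; r = 20.4 − 25.4 = -5
x=9: ŷ = 0.9 + 3.5·9 = 32.4; r = 38.4 − 32.4 = 6
x=11: ŷ = 0.9 + 3.5·11 = 39.4; r = 36.4 − 39.4 = -3
x=13: ŷ = 0.9 + 3.5·13 = 46.4; r = 50.4 − 46.4 = 4
x=15: ŷ = 0.9 + 3.5·15 = 53.4; r = 50.4 − 53.4 = -3
Largest |r| is 6 at x = 9, residual 6.

x = 9, r = 6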